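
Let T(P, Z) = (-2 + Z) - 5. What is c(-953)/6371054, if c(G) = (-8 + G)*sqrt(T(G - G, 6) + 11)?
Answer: -961*sqrt(10)/6371054 ≈ -0.00047699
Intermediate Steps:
T(P, Z) = -7 + Z
c(G) = sqrt(10)*(-8 + G) (c(G) = (-8 + G)*sqrt((-7 + 6) + 11) = (-8 + G)*sqrt(-1 + 11) = (-8 + G)*sqrt(10) = sqrt(10)*(-8 + G))
c(-953)/6371054 = (sqrt(10)*(-8 - 953))/6371054 = (sqrt(10)*(-961))*(1/6371054) = -961*sqrt(10)*(1/6371054) = -961*sqrt(10)/6371054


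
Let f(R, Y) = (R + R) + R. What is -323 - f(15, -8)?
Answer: -368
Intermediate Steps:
f(R, Y) = 3*R (f(R, Y) = 2*R + R = 3*R)
-323 - f(15, -8) = -323 - 3*15 = -323 - 1*45 = -323 - 45 = -368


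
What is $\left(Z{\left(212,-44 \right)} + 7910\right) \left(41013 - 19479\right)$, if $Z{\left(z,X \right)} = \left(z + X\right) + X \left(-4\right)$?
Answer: $177741636$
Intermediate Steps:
$Z{\left(z,X \right)} = z - 3 X$ ($Z{\left(z,X \right)} = \left(X + z\right) - 4 X = z - 3 X$)
$\left(Z{\left(212,-44 \right)} + 7910\right) \left(41013 - 19479\right) = \left(\left(212 - -132\right) + 7910\right) \left(41013 - 19479\right) = \left(\left(212 + 132\right) + 7910\right) 21534 = \left(344 + 7910\right) 21534 = 8254 \cdot 21534 = 177741636$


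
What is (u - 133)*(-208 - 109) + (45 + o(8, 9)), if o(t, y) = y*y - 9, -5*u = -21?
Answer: 204733/5 ≈ 40947.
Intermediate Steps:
u = 21/5 (u = -⅕*(-21) = 21/5 ≈ 4.2000)
o(t, y) = -9 + y² (o(t, y) = y² - 9 = -9 + y²)
(u - 133)*(-208 - 109) + (45 + o(8, 9)) = (21/5 - 133)*(-208 - 109) + (45 + (-9 + 9²)) = -644/5*(-317) + (45 + (-9 + 81)) = 204148/5 + (45 + 72) = 204148/5 + 117 = 204733/5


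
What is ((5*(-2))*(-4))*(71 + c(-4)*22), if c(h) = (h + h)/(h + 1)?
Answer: 15560/3 ≈ 5186.7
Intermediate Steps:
c(h) = 2*h/(1 + h) (c(h) = (2*h)/(1 + h) = 2*h/(1 + h))
((5*(-2))*(-4))*(71 + c(-4)*22) = ((5*(-2))*(-4))*(71 + (2*(-4)/(1 - 4))*22) = (-10*(-4))*(71 + (2*(-4)/(-3))*22) = 40*(71 + (2*(-4)*(-⅓))*22) = 40*(71 + (8/3)*22) = 40*(71 + 176/3) = 40*(389/3) = 15560/3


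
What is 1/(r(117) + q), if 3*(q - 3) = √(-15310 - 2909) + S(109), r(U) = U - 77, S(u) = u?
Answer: 714/74863 - 3*I*√18219/74863 ≈ 0.0095374 - 0.005409*I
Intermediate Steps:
r(U) = -77 + U
q = 118/3 + I*√18219/3 (q = 3 + (√(-15310 - 2909) + 109)/3 = 3 + (√(-18219) + 109)/3 = 3 + (I*√18219 + 109)/3 = 3 + (109 + I*√18219)/3 = 3 + (109/3 + I*√18219/3) = 118/3 + I*√18219/3 ≈ 39.333 + 44.993*I)
1/(r(117) + q) = 1/((-77 + 117) + (118/3 + I*√18219/3)) = 1/(40 + (118/3 + I*√18219/3)) = 1/(238/3 + I*√18219/3)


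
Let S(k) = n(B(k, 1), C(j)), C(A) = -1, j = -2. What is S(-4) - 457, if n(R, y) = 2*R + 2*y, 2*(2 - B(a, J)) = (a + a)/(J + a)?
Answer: -1373/3 ≈ -457.67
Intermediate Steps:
B(a, J) = 2 - a/(J + a) (B(a, J) = 2 - (a + a)/(2*(J + a)) = 2 - 2*a/(2*(J + a)) = 2 - a/(J + a))
S(k) = -2 + 2*(2 + k)/(1 + k) (S(k) = 2*((k + 2*1)/(1 + k)) + 2*(-1) = 2*((k + 2)/(1 + k)) - 2 = 2*((2 + k)/(1 + k)) - 2 = 2*(2 + k)/(1 + k) - 2 = -2 + 2*(2 + k)/(1 + k))
S(-4) - 457 = 2/(1 - 4) - 457 = 2/(-3) - 457 = 2*(-1/3) - 457 = -2/3 - 457 = -1373/3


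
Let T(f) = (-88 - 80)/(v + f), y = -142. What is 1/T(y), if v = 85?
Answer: 19/56 ≈ 0.33929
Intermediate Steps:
T(f) = -168/(85 + f) (T(f) = (-88 - 80)/(85 + f) = -168/(85 + f))
1/T(y) = 1/(-168/(85 - 142)) = 1/(-168/(-57)) = 1/(-168*(-1/57)) = 1/(56/19) = 19/56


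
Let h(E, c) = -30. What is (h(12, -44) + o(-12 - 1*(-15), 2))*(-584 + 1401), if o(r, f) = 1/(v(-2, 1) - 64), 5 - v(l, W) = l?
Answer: -73573/3 ≈ -24524.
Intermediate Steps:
v(l, W) = 5 - l
o(r, f) = -1/57 (o(r, f) = 1/((5 - 1*(-2)) - 64) = 1/((5 + 2) - 64) = 1/(7 - 64) = 1/(-57) = -1/57)
(h(12, -44) + o(-12 - 1*(-15), 2))*(-584 + 1401) = (-30 - 1/57)*(-584 + 1401) = -1711/57*817 = -73573/3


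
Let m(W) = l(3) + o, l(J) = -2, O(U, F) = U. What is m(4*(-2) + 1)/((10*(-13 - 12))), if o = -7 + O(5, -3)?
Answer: 2/125 ≈ 0.016000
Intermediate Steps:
o = -2 (o = -7 + 5 = -2)
m(W) = -4 (m(W) = -2 - 2 = -4)
m(4*(-2) + 1)/((10*(-13 - 12))) = -4*1/(10*(-13 - 12)) = -4/(10*(-25)) = -4/(-250) = -4*(-1/250) = 2/125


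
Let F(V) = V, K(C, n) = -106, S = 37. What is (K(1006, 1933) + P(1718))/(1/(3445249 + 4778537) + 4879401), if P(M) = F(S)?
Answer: -567441234/40127149632187 ≈ -1.4141e-5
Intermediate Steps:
P(M) = 37
(K(1006, 1933) + P(1718))/(1/(3445249 + 4778537) + 4879401) = (-106 + 37)/(1/(3445249 + 4778537) + 4879401) = -69/(1/8223786 + 4879401) = -69/40127149632187/8223786 = -69*8223786/40127149632187 = -567441234/40127149632187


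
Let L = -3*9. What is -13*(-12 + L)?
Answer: 507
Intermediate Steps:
L = -27
-13*(-12 + L) = -13*(-12 - 27) = -13*(-39) = 507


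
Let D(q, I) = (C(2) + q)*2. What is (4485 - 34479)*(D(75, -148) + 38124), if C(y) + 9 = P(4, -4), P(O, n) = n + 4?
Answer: -1147450464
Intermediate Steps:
P(O, n) = 4 + n
C(y) = -9 (C(y) = -9 + (4 - 4) = -9 + 0 = -9)
D(q, I) = -18 + 2*q (D(q, I) = (-9 + q)*2 = -18 + 2*q)
(4485 - 34479)*(D(75, -148) + 38124) = (4485 - 34479)*((-18 + 2*75) + 38124) = -29994*((-18 + 150) + 38124) = -29994*(132 + 38124) = -29994*38256 = -1147450464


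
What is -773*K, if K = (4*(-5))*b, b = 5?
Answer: 77300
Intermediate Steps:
K = -100 (K = (4*(-5))*5 = -20*5 = -100)
-773*K = -773*(-100) = 77300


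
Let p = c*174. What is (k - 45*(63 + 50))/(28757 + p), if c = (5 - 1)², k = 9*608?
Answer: 387/31541 ≈ 0.012270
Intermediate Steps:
k = 5472
c = 16 (c = 4² = 16)
p = 2784 (p = 16*174 = 2784)
(k - 45*(63 + 50))/(28757 + p) = (5472 - 45*(63 + 50))/(28757 + 2784) = (5472 - 45*113)/31541 = (5472 - 5085)*(1/31541) = 387*(1/31541) = 387/31541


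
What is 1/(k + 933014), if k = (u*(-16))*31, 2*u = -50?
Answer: 1/945414 ≈ 1.0577e-6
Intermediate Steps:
u = -25 (u = (½)*(-50) = -25)
k = 12400 (k = -25*(-16)*31 = 400*31 = 12400)
1/(k + 933014) = 1/(12400 + 933014) = 1/945414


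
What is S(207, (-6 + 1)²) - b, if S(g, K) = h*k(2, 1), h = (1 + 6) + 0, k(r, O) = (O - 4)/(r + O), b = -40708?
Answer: 40701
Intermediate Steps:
k(r, O) = (-4 + O)/(O + r)
h = 7 (h = 7 + 0 = 7)
S(g, K) = -7 (S(g, K) = 7*((-4 + 1)/(1 + 2)) = 7*(-3/3) = 7*((⅓)*(-3)) = 7*(-1) = -7)
S(207, (-6 + 1)²) - b = -7 - 1*(-40708) = -7 + 40708 = 40701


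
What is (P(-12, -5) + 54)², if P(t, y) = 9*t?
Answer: 2916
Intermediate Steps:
(P(-12, -5) + 54)² = (9*(-12) + 54)² = (-108 + 54)² = (-54)² = 2916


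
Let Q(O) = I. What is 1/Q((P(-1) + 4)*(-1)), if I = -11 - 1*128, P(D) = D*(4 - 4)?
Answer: -1/139 ≈ -0.0071942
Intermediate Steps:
P(D) = 0 (P(D) = D*0 = 0)
I = -139 (I = -11 - 128 = -139)
Q(O) = -139
1/Q((P(-1) + 4)*(-1)) = 1/(-139) = -1/139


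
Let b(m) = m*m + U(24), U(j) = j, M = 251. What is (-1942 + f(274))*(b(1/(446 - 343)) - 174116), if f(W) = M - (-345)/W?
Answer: 855113842138703/2906866 ≈ 2.9417e+8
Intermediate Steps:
b(m) = 24 + m² (b(m) = m*m + 24 = m² + 24 = 24 + m²)
f(W) = 251 + 345/W (f(W) = 251 - (-345)/W = 251 + 345/W)
(-1942 + f(274))*(b(1/(446 - 343)) - 174116) = (-1942 + (251 + 345/274))*((24 + (1/(446 - 343))²) - 174116) = (-1942 + (251 + 345*(1/274)))*((24 + (1/103)²) - 174116) = (-1942 + (251 + 345/274))*((24 + (1/103)²) - 174116) = (-1942 + 69119/274)*((24 + 1/10609) - 174116) = -462989*(254617/10609 - 174116)/274 = -462989/274*(-1846942027/10609) = 855113842138703/2906866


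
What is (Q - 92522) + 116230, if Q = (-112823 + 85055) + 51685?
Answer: 47625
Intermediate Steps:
Q = 23917 (Q = -27768 + 51685 = 23917)
(Q - 92522) + 116230 = (23917 - 92522) + 116230 = -68605 + 116230 = 47625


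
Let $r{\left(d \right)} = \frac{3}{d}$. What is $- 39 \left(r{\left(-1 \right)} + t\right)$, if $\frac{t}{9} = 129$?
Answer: $-45162$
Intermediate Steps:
$t = 1161$ ($t = 9 \cdot 129 = 1161$)
$- 39 \left(r{\left(-1 \right)} + t\right) = - 39 \left(\frac{3}{-1} + 1161\right) = - 39 \left(3 \left(-1\right) + 1161\right) = - 39 \left(-3 + 1161\right) = \left(-39\right) 1158 = -45162$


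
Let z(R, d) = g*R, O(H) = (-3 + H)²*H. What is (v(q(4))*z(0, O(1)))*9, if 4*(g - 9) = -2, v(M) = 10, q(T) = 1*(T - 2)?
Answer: 0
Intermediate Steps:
q(T) = -2 + T (q(T) = 1*(-2 + T) = -2 + T)
O(H) = H*(-3 + H)²
g = 17/2 (g = 9 + (¼)*(-2) = 9 - ½ = 17/2 ≈ 8.5000)
z(R, d) = 17*R/2
(v(q(4))*z(0, O(1)))*9 = (10*((17/2)*0))*9 = (10*0)*9 = 0*9 = 0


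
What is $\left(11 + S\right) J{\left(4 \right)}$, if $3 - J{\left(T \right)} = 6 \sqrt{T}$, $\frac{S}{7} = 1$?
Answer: $-162$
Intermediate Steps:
$S = 7$ ($S = 7 \cdot 1 = 7$)
$J{\left(T \right)} = 3 - 6 \sqrt{T}$
$\left(11 + S\right) J{\left(4 \right)} = \left(11 + 7\right) \left(3 - 6 \sqrt{4}\right) = 18 \left(3 - 12\right) = 18 \left(-9\right) = -162$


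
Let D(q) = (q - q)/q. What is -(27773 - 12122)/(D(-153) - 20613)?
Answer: 5217/6871 ≈ 0.75928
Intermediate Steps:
D(q) = 0 (D(q) = 0/q = 0)
-(27773 - 12122)/(D(-153) - 20613) = -(27773 - 12122)/(0 - 20613) = -15651/(-20613) = -15651*(-1)/20613 = -1*(-5217/6871) = 5217/6871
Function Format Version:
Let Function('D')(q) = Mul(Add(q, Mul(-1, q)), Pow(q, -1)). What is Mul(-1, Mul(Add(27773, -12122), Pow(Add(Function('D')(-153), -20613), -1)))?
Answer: Rational(5217, 6871) ≈ 0.75928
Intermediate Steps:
Function('D')(q) = 0 (Function('D')(q) = Mul(0, Pow(q, -1)) = 0)
Mul(-1, Mul(Add(27773, -12122), Pow(Add(Function('D')(-153), -20613), -1))) = Mul(-1, Mul(Add(27773, -12122), Pow(Add(0, -20613), -1))) = Mul(-1, Mul(15651, Pow(-20613, -1))) = Mul(-1, Mul(15651, Rational(-1, 20613))) = Mul(-1, Rational(-5217, 6871)) = Rational(5217, 6871)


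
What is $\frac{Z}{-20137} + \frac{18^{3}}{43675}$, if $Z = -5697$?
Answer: $\frac{366255459}{879483475} \approx 0.41644$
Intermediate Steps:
$\frac{Z}{-20137} + \frac{18^{3}}{43675} = - \frac{5697}{-20137} + \frac{18^{3}}{43675} = \left(-5697\right) \left(- \frac{1}{20137}\right) + 5832 \cdot \frac{1}{43675} = \frac{5697}{20137} + \frac{5832}{43675} = \frac{366255459}{879483475}$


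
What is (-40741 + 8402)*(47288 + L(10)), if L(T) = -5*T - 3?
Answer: -1527532665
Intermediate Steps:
L(T) = -3 - 5*T
(-40741 + 8402)*(47288 + L(10)) = (-40741 + 8402)*(47288 + (-3 - 5*10)) = -32339*(47288 + (-3 - 50)) = -32339*(47288 - 53) = -32339*47235 = -1527532665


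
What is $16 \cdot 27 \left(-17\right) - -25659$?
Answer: $18315$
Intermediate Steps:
$16 \cdot 27 \left(-17\right) - -25659 = 432 \left(-17\right) + 25659 = -7344 + 25659 = 18315$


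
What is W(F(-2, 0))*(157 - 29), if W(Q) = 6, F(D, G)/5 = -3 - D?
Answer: 768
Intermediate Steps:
F(D, G) = -15 - 5*D (F(D, G) = 5*(-3 - D) = -15 - 5*D)
W(F(-2, 0))*(157 - 29) = 6*(157 - 29) = 6*128 = 768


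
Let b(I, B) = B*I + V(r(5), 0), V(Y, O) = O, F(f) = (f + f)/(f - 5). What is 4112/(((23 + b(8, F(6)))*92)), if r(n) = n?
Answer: 1028/2737 ≈ 0.37559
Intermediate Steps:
F(f) = 2*f/(-5 + f) (F(f) = (2*f)/(-5 + f) = 2*f/(-5 + f))
b(I, B) = B*I (b(I, B) = B*I + 0 = B*I)
4112/(((23 + b(8, F(6)))*92)) = 4112/(((23 + (2*6/(-5 + 6))*8)*92)) = 4112/(((23 + (2*6/1)*8)*92)) = 4112/(((23 + (2*6*1)*8)*92)) = 4112/(((23 + 12*8)*92)) = 4112/(((23 + 96)*92)) = 4112/((119*92)) = 4112/10948 = 4112*(1/10948) = 1028/2737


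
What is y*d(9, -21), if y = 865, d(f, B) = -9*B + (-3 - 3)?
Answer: 158295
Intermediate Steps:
d(f, B) = -6 - 9*B (d(f, B) = -9*B - 6 = -6 - 9*B)
y*d(9, -21) = 865*(-6 - 9*(-21)) = 865*(-6 + 189) = 865*183 = 158295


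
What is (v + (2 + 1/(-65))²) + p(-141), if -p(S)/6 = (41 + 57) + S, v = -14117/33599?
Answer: 37124066584/141955775 ≈ 261.52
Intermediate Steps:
v = -14117/33599 (v = -14117*1/33599 = -14117/33599 ≈ -0.42016)
p(S) = -588 - 6*S (p(S) = -6*((41 + 57) + S) = -6*(98 + S) = -588 - 6*S)
(v + (2 + 1/(-65))²) + p(-141) = (-14117/33599 + (2 + 1/(-65))²) + (-588 - 6*(-141)) = (-14117/33599 + (2 - 1/65)²) + (-588 + 846) = (-14117/33599 + (129/65)²) + 258 = (-14117/33599 + 16641/4225) + 258 = 499476634/141955775 + 258 = 37124066584/141955775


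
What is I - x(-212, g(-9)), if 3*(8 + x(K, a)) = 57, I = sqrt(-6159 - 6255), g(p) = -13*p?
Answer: -11 + I*sqrt(12414) ≈ -11.0 + 111.42*I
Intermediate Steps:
I = I*sqrt(12414) (I = sqrt(-12414) = I*sqrt(12414) ≈ 111.42*I)
x(K, a) = 11 (x(K, a) = -8 + (1/3)*57 = -8 + 19 = 11)
I - x(-212, g(-9)) = I*sqrt(12414) - 1*11 = I*sqrt(12414) - 11 = -11 + I*sqrt(12414)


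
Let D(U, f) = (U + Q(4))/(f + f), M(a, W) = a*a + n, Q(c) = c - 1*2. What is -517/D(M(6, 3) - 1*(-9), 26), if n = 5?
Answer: -517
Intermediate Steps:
Q(c) = -2 + c (Q(c) = c - 2 = -2 + c)
M(a, W) = 5 + a² (M(a, W) = a*a + 5 = a² + 5 = 5 + a²)
D(U, f) = (2 + U)/(2*f) (D(U, f) = (U + (-2 + 4))/(f + f) = (U + 2)/((2*f)) = (2 + U)*(1/(2*f)) = (2 + U)/(2*f))
-517/D(M(6, 3) - 1*(-9), 26) = -517*52/(2 + ((5 + 6²) - 1*(-9))) = -517*52/(2 + ((5 + 36) + 9)) = -517*52/(2 + (41 + 9)) = -517*52/(2 + 50) = -517/1 = -517*1 = -517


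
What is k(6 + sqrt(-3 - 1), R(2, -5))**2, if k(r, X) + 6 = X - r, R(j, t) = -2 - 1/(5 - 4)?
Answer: 221 + 60*I ≈ 221.0 + 60.0*I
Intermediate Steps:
R(j, t) = -3 (R(j, t) = -2 - 1/1 = -2 - 1*1 = -2 - 1 = -3)
k(r, X) = -6 + X - r (k(r, X) = -6 + (X - r) = -6 + X - r)
k(6 + sqrt(-3 - 1), R(2, -5))**2 = (-6 - 3 - (6 + sqrt(-3 - 1)))**2 = (-6 - 3 - (6 + sqrt(-4)))**2 = (-6 - 3 - (6 + 2*I))**2 = (-6 - 3 + (-6 - 2*I))**2 = (-15 - 2*I)**2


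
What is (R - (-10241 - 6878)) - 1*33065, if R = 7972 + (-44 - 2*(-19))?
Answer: -7980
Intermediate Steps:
R = 7966 (R = 7972 + (-44 + 38) = 7972 - 6 = 7966)
(R - (-10241 - 6878)) - 1*33065 = (7966 - (-10241 - 6878)) - 1*33065 = (7966 - 1*(-17119)) - 33065 = (7966 + 17119) - 33065 = 25085 - 33065 = -7980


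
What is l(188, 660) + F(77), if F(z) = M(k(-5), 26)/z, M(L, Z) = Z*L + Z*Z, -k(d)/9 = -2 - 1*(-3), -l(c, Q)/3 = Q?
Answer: -152018/77 ≈ -1974.3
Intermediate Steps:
l(c, Q) = -3*Q
k(d) = -9 (k(d) = -9*(-2 - 1*(-3)) = -9*(-2 + 3) = -9*1 = -9)
M(L, Z) = Z**2 + L*Z (M(L, Z) = L*Z + Z**2 = Z**2 + L*Z)
F(z) = 442/z (F(z) = (26*(-9 + 26))/z = (26*17)/z = 442/z)
l(188, 660) + F(77) = -3*660 + 442/77 = -1980 + 442*(1/77) = -1980 + 442/77 = -152018/77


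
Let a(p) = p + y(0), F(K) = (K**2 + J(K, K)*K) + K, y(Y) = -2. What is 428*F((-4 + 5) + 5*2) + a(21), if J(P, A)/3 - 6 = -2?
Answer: 113011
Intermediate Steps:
J(P, A) = 12 (J(P, A) = 18 + 3*(-2) = 18 - 6 = 12)
F(K) = K**2 + 13*K (F(K) = (K**2 + 12*K) + K = K**2 + 13*K)
a(p) = -2 + p (a(p) = p - 2 = -2 + p)
428*F((-4 + 5) + 5*2) + a(21) = 428*(((-4 + 5) + 5*2)*(13 + ((-4 + 5) + 5*2))) + (-2 + 21) = 428*((1 + 10)*(13 + (1 + 10))) + 19 = 428*(11*(13 + 11)) + 19 = 428*(11*24) + 19 = 428*264 + 19 = 112992 + 19 = 113011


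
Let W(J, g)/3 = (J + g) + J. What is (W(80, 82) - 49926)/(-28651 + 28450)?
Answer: 16400/67 ≈ 244.78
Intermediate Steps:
W(J, g) = 3*g + 6*J (W(J, g) = 3*((J + g) + J) = 3*(g + 2*J) = 3*g + 6*J)
(W(80, 82) - 49926)/(-28651 + 28450) = ((3*82 + 6*80) - 49926)/(-28651 + 28450) = ((246 + 480) - 49926)/(-201) = (726 - 49926)*(-1/201) = -49200*(-1/201) = 16400/67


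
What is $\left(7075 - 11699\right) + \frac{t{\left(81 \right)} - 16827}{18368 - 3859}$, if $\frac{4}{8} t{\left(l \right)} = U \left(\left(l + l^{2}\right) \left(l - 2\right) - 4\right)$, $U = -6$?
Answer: $- \frac{6673001}{1319} \approx -5059.1$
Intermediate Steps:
$t{\left(l \right)} = 48 - 12 \left(-2 + l\right) \left(l + l^{2}\right)$ ($t{\left(l \right)} = 2 \left(- 6 \left(\left(l + l^{2}\right) \left(l - 2\right) - 4\right)\right) = 2 \left(- 6 \left(\left(l + l^{2}\right) \left(-2 + l\right) - 4\right)\right) = 2 \left(- 6 \left(\left(-2 + l\right) \left(l + l^{2}\right) - 4\right)\right) = 2 \left(- 6 \left(-4 + \left(-2 + l\right) \left(l + l^{2}\right)\right)\right) = 2 \left(24 - 6 \left(-2 + l\right) \left(l + l^{2}\right)\right) = 48 - 12 \left(-2 + l\right) \left(l + l^{2}\right)$)
$\left(7075 - 11699\right) + \frac{t{\left(81 \right)} - 16827}{18368 - 3859} = \left(7075 - 11699\right) + \frac{\left(48 - 12 \cdot 81^{3} + 12 \cdot 81^{2} + 24 \cdot 81\right) - 16827}{18368 - 3859} = \left(7075 - 11699\right) + \frac{\left(48 - 6377292 + 12 \cdot 6561 + 1944\right) - 16827}{14509} = -4624 + \left(\left(48 - 6377292 + 78732 + 1944\right) - 16827\right) \frac{1}{14509} = -4624 + \left(-6296568 - 16827\right) \frac{1}{14509} = -4624 - \frac{573945}{1319} = - \frac{6673001}{1319}$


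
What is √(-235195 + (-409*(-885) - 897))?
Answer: √125873 ≈ 354.79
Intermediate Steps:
√(-235195 + (-409*(-885) - 897)) = √(-235195 + (361965 - 897)) = √(-235195 + 361068) = √125873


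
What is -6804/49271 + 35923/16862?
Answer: 1655233085/830807602 ≈ 1.9923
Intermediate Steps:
-6804/49271 + 35923/16862 = 1655233085/830807602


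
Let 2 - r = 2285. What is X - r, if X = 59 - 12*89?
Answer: 1274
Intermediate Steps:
X = -1009 (X = 59 - 1068 = -1009)
r = -2283 (r = 2 - 1*2285 = 2 - 2285 = -2283)
X - r = -1009 - 1*(-2283) = -1009 + 2283 = 1274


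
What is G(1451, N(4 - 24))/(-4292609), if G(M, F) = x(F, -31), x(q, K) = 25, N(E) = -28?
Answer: -25/4292609 ≈ -5.8240e-6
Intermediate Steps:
G(M, F) = 25
G(1451, N(4 - 24))/(-4292609) = 25/(-4292609) = 25*(-1/4292609) = -25/4292609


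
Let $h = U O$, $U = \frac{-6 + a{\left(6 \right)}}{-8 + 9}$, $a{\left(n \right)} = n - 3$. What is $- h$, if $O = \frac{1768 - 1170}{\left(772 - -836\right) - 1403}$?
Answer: $\frac{1794}{205} \approx 8.7512$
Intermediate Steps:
$a{\left(n \right)} = -3 + n$
$O = \frac{598}{205}$ ($O = \frac{598}{\left(772 + 836\right) - 1403} = \frac{598}{1608 - 1403} = \frac{598}{205} \approx 2.9171$)
$U = -3$ ($U = \frac{-6 + \left(-3 + 6\right)}{-8 + 9} = \frac{-6 + 3}{1} = \left(-3\right) 1 = -3$)
$h = - \frac{1794}{205}$ ($h = \left(-3\right) \frac{598}{205} = - \frac{1794}{205} \approx -8.7512$)
$- h = \left(-1\right) \left(- \frac{1794}{205}\right) = \frac{1794}{205}$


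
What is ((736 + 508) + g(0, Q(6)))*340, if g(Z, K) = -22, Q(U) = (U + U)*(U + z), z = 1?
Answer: 415480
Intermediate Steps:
Q(U) = 2*U*(1 + U) (Q(U) = (U + U)*(U + 1) = (2*U)*(1 + U) = 2*U*(1 + U))
((736 + 508) + g(0, Q(6)))*340 = ((736 + 508) - 22)*340 = (1244 - 22)*340 = 1222*340 = 415480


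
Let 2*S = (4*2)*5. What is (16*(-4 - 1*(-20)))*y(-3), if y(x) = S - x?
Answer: 5888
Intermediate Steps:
S = 20 (S = ((4*2)*5)/2 = (8*5)/2 = (½)*40 = 20)
y(x) = 20 - x
(16*(-4 - 1*(-20)))*y(-3) = (16*(-4 - 1*(-20)))*(20 - 1*(-3)) = (16*(-4 + 20))*(20 + 3) = (16*16)*23 = 256*23 = 5888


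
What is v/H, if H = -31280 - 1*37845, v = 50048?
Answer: -50048/69125 ≈ -0.72402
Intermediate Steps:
H = -69125 (H = -31280 - 37845 = -69125)
v/H = 50048/(-69125) = 50048*(-1/69125) = -50048/69125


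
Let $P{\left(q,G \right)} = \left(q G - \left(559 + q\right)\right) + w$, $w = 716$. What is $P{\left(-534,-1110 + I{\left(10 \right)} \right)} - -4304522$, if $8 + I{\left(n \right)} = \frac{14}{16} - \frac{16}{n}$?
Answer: $\frac{98052243}{20} \approx 4.9026 \cdot 10^{6}$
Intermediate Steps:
$I{\left(n \right)} = - \frac{57}{8} - \frac{16}{n}$ ($I{\left(n \right)} = -8 + \left(\frac{14}{16} - \frac{16}{n}\right) = -8 + \left(14 \cdot \frac{1}{16} - \frac{16}{n}\right) = -8 + \left(\frac{7}{8} - \frac{16}{n}\right) = - \frac{57}{8} - \frac{16}{n}$)
$P{\left(q,G \right)} = 157 - q + G q$ ($P{\left(q,G \right)} = \left(q G - \left(559 + q\right)\right) + 716 = \left(G q - \left(559 + q\right)\right) + 716 = \left(-559 - q + G q\right) + 716 = 157 - q + G q$)
$P{\left(-534,-1110 + I{\left(10 \right)} \right)} - -4304522 = \left(157 - -534 + \left(-1110 - \left(\frac{57}{8} + \frac{16}{10}\right)\right) \left(-534\right)\right) - -4304522 = \left(157 + 534 + \left(-1110 - \frac{349}{40}\right) \left(-534\right)\right) + 4304522 = \left(157 + 534 - - \frac{11947983}{20}\right) + 4304522 = \left(157 + 534 + \frac{11947983}{20}\right) + 4304522 = \frac{11961803}{20} + 4304522 = \frac{98052243}{20}$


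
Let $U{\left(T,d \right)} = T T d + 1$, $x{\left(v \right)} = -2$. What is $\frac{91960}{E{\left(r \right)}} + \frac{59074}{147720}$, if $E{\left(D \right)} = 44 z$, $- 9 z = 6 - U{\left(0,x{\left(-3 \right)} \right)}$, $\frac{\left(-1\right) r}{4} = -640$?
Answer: $- \frac{277831783}{73860} \approx -3761.6$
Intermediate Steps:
$r = 2560$ ($r = \left(-4\right) \left(-640\right) = 2560$)
$U{\left(T,d \right)} = 1 + d T^{2}$ ($U{\left(T,d \right)} = T^{2} d + 1 = d T^{2} + 1 = 1 + d T^{2}$)
$z = - \frac{5}{9}$ ($z = - \frac{6 - \left(1 - 2 \cdot 0^{2}\right)}{9} = - \frac{6 - \left(1 - 0\right)}{9} = - \frac{6 - \left(1 + 0\right)}{9} = - \frac{6 - 1}{9} = \left(- \frac{1}{9}\right) 5 = - \frac{5}{9} \approx -0.55556$)
$E{\left(D \right)} = - \frac{220}{9}$ ($E{\left(D \right)} = 44 \left(- \frac{5}{9}\right) = - \frac{220}{9}$)
$\frac{91960}{E{\left(r \right)}} + \frac{59074}{147720} = \frac{91960}{- \frac{220}{9}} + \frac{59074}{147720} = 91960 \left(- \frac{9}{220}\right) + 59074 \cdot \frac{1}{147720} = -3762 + \frac{29537}{73860} = - \frac{277831783}{73860}$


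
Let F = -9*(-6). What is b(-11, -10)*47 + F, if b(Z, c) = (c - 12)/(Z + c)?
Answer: 2168/21 ≈ 103.24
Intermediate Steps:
F = 54
b(Z, c) = (-12 + c)/(Z + c)
b(-11, -10)*47 + F = ((-12 - 10)/(-11 - 10))*47 + 54 = (-22/(-21))*47 + 54 = -1/21*(-22)*47 + 54 = (22/21)*47 + 54 = 1034/21 + 54 = 2168/21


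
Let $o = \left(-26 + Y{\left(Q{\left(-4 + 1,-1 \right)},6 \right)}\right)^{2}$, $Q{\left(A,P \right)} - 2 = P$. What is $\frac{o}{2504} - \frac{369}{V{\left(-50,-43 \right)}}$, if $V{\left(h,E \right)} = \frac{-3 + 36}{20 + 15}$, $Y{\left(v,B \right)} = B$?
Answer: $- \frac{1346915}{3443} \approx -391.2$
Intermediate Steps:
$Q{\left(A,P \right)} = 2 + P$
$o = 400$ ($o = \left(-26 + 6\right)^{2} = \left(-20\right)^{2} = 400$)
$V{\left(h,E \right)} = \frac{33}{35}$
$\frac{o}{2504} - \frac{369}{V{\left(-50,-43 \right)}} = \frac{400}{2504} - \frac{369}{\frac{33}{35}} = 400 \cdot \frac{1}{2504} - \frac{4305}{11} = \frac{50}{313} - \frac{4305}{11} = - \frac{1346915}{3443}$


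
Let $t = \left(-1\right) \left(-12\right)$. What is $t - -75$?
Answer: $87$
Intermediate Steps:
$t = 12$
$t - -75 = 12 - -75 = 12 + 75 = 87$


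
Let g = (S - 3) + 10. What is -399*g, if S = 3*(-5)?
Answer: 3192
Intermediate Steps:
S = -15
g = -8 (g = (-15 - 3) + 10 = -18 + 10 = -8)
-399*g = -399*(-8) = 3192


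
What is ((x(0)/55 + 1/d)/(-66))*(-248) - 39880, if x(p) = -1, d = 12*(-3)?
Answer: -651442621/16335 ≈ -39880.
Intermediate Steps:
d = -36
((x(0)/55 + 1/d)/(-66))*(-248) - 39880 = ((-1/55 + 1/(-36))/(-66))*(-248) - 39880 = ((-1*1/55 + 1*(-1/36))*(-1/66))*(-248) - 39880 = ((-1/55 - 1/36)*(-1/66))*(-248) - 39880 = -91/1980*(-1/66)*(-248) - 39880 = (91/130680)*(-248) - 39880 = -2821/16335 - 39880 = -651442621/16335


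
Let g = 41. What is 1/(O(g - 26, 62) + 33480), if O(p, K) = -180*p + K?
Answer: 1/30842 ≈ 3.2423e-5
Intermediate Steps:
O(p, K) = K - 180*p
1/(O(g - 26, 62) + 33480) = 1/((62 - 180*(41 - 26)) + 33480) = 1/((62 - 180*15) + 33480) = 1/((62 - 2700) + 33480) = 1/(-2638 + 33480) = 1/30842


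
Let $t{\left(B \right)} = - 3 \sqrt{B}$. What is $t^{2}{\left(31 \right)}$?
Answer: $279$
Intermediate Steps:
$t^{2}{\left(31 \right)} = \left(- 3 \sqrt{31}\right)^{2} = 279$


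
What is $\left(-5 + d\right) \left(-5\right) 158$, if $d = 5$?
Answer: $0$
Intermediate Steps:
$\left(-5 + d\right) \left(-5\right) 158 = \left(-5 + 5\right) \left(-5\right) 158 = 0 \left(-5\right) 158 = 0 \cdot 158 = 0$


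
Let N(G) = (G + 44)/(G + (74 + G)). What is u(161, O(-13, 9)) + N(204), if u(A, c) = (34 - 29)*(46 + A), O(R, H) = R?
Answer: 249559/241 ≈ 1035.5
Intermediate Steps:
N(G) = (44 + G)/(74 + 2*G)
u(A, c) = 230 + 5*A (u(A, c) = 5*(46 + A) = 230 + 5*A)
u(161, O(-13, 9)) + N(204) = (230 + 5*161) + (44 + 204)/(2*(37 + 204)) = (230 + 805) + (½)*248/241 = 1035 + (½)*(1/241)*248 = 1035 + 124/241 = 249559/241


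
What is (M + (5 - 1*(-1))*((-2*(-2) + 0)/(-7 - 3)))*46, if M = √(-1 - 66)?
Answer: -552/5 + 46*I*√67 ≈ -110.4 + 376.53*I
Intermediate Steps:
M = I*√67 (M = √(-67) = I*√67 ≈ 8.1853*I)
(M + (5 - 1*(-1))*((-2*(-2) + 0)/(-7 - 3)))*46 = (I*√67 + (5 - 1*(-1))*((-2*(-2) + 0)/(-7 - 3)))*46 = (I*√67 + (5 + 1)*((4 + 0)/(-10)))*46 = (I*√67 + 6*(4*(-⅒)))*46 = (I*√67 + 6*(-⅖))*46 = (I*√67 - 12/5)*46 = (-12/5 + I*√67)*46 = -552/5 + 46*I*√67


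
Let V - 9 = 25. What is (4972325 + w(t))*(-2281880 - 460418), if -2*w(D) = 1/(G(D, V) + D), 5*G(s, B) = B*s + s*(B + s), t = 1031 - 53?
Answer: -14015730073300796555/1027878 ≈ -1.3636e+13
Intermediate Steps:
V = 34 (V = 9 + 25 = 34)
t = 978
G(s, B) = B*s/5 + s*(B + s)/5 (G(s, B) = (B*s + s*(B + s))/5 = B*s/5 + s*(B + s)/5)
w(D) = -1/(2*(D + D*(68 + D)/5)) (w(D) = -1/(2*(D*(D + 2*34)/5 + D)) = -1/(2*(D*(D + 68)/5 + D)) = -1/(2*(D*(68 + D)/5 + D)) = -1/(2*(D + D*(68 + D)/5)))
(4972325 + w(t))*(-2281880 - 460418) = (4972325 - 5/2/(978*(73 + 978)))*(-2281880 - 460418) = (4972325 - 5/2*1/978/1051)*(-2742298) = (4972325 - 5/2*1/978*1/1051)*(-2742298) = (4972325 - 5/2055756)*(-2742298) = (10221886952695/2055756)*(-2742298) = -14015730073300796555/1027878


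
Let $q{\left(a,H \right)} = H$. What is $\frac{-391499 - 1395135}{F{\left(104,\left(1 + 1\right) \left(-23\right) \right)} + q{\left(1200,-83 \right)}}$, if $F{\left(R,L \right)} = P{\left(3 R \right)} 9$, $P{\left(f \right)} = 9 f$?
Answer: $- \frac{1786634}{25189} \approx -70.929$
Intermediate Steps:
$F{\left(R,L \right)} = 243 R$ ($F{\left(R,L \right)} = 9 \cdot 3 R 9 = 27 R 9 = 243 R$)
$\frac{-391499 - 1395135}{F{\left(104,\left(1 + 1\right) \left(-23\right) \right)} + q{\left(1200,-83 \right)}} = \frac{-391499 - 1395135}{243 \cdot 104 - 83} = - \frac{1786634}{25272 - 83} = - \frac{1786634}{25189}$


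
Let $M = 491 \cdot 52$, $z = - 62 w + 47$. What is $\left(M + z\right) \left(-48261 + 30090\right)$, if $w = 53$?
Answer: $-405086103$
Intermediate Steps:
$z = -3239$ ($z = \left(-62\right) 53 + 47 = -3286 + 47 = -3239$)
$M = 25532$
$\left(M + z\right) \left(-48261 + 30090\right) = \left(25532 - 3239\right) \left(-48261 + 30090\right) = 22293 \left(-18171\right) = -405086103$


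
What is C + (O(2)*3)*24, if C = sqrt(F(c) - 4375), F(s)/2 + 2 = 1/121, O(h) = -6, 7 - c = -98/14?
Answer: -432 + 3*I*sqrt(58873)/11 ≈ -432.0 + 66.174*I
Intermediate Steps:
c = 14 (c = 7 - (-98)/14 = 7 - 1*(-7) = 7 + 7 = 14)
F(s) = -482/121 (F(s) = -4 + 2/121 = -482/121)
C = 3*I*sqrt(58873)/11 (C = sqrt(-482/121 - 4375) = sqrt(-529857/121) = 3*I*sqrt(58873)/11 ≈ 66.174*I)
C + (O(2)*3)*24 = 3*I*sqrt(58873)/11 - 6*3*24 = 3*I*sqrt(58873)/11 - 18*24 = 3*I*sqrt(58873)/11 - 432 = -432 + 3*I*sqrt(58873)/11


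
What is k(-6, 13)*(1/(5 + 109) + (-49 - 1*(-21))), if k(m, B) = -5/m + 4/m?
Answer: -3191/684 ≈ -4.6652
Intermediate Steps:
k(m, B) = -1/m
k(-6, 13)*(1/(5 + 109) + (-49 - 1*(-21))) = (-1/(-6))*(1/(5 + 109) + (-49 - 1*(-21))) = (-1*(-⅙))*(1/114 + (-49 + 21)) = (1/114 - 28)/6 = (⅙)*(-3191/114) = -3191/684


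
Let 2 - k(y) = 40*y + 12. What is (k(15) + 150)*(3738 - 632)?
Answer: -1428760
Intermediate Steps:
k(y) = -10 - 40*y (k(y) = 2 - (40*y + 12) = 2 - (12 + 40*y) = 2 + (-12 - 40*y) = -10 - 40*y)
(k(15) + 150)*(3738 - 632) = ((-10 - 40*15) + 150)*(3738 - 632) = ((-10 - 600) + 150)*3106 = (-610 + 150)*3106 = -460*3106 = -1428760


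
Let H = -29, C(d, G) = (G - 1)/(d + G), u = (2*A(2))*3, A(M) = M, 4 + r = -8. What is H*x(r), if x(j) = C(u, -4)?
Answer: 145/8 ≈ 18.125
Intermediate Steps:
r = -12 (r = -4 - 8 = -12)
u = 12 (u = (2*2)*3 = 4*3 = 12)
C(d, G) = (-1 + G)/(G + d)
x(j) = -5/8 (x(j) = (-1 - 4)/(-4 + 12) = -5/8)
H*x(r) = -29*(-5/8) = 145/8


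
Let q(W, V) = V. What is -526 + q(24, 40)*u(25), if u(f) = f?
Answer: 474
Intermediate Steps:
-526 + q(24, 40)*u(25) = -526 + 40*25 = -526 + 1000 = 474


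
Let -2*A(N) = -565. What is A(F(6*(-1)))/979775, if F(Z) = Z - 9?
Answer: 113/391910 ≈ 0.00028833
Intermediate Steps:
F(Z) = -9 + Z
A(N) = 565/2 (A(N) = -½*(-565) = 565/2)
A(F(6*(-1)))/979775 = (565/2)/979775 = (565/2)*(1/979775) = 113/391910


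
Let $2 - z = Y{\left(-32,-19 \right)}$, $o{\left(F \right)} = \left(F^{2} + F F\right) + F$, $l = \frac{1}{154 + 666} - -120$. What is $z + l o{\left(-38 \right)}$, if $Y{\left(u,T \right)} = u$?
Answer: $\frac{28047073}{82} \approx 3.4204 \cdot 10^{5}$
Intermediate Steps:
$l = \frac{98401}{820}$ ($l = \frac{1}{820} + 120 = \frac{98401}{820} \approx 120.0$)
$o{\left(F \right)} = F + 2 F^{2}$ ($o{\left(F \right)} = \left(F^{2} + F^{2}\right) + F = 2 F^{2} + F = F + 2 F^{2}$)
$z = 34$ ($z = 2 - -32 = 2 + 32 = 34$)
$z + l o{\left(-38 \right)} = 34 + \frac{98401 \left(- 38 \left(1 + 2 \left(-38\right)\right)\right)}{820} = 34 + \frac{98401 \left(- 38 \left(1 - 76\right)\right)}{820} = 34 + \frac{98401 \left(\left(-38\right) \left(-75\right)\right)}{820} = 34 + \frac{98401}{820} \cdot 2850 = 34 + \frac{28044285}{82} = \frac{28047073}{82}$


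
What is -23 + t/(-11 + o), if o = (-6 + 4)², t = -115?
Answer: -46/7 ≈ -6.5714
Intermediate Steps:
o = 4 (o = (-2)² = 4)
-23 + t/(-11 + o) = -23 - 115/(-11 + 4) = -23 - 115/(-7) = -23 - ⅐*(-115) = -23 + 115/7 = -46/7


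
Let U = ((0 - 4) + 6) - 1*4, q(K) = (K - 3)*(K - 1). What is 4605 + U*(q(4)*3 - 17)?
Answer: 4621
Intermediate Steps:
q(K) = (-1 + K)*(-3 + K) (q(K) = (-3 + K)*(-1 + K) = (-1 + K)*(-3 + K))
U = -2 (U = (-4 + 6) - 4 = 2 - 4 = -2)
4605 + U*(q(4)*3 - 17) = 4605 - 2*((3 + 4² - 4*4)*3 - 17) = 4605 - 2*((3 + 16 - 16)*3 - 17) = 4605 - 2*(3*3 - 17) = 4605 - 2*(9 - 17) = 4605 - 2*(-8) = 4605 + 16 = 4621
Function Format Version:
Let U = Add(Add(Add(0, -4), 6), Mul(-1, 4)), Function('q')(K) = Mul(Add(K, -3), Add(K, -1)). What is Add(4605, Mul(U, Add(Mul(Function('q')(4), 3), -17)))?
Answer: 4621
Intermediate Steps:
Function('q')(K) = Mul(Add(-1, K), Add(-3, K)) (Function('q')(K) = Mul(Add(-3, K), Add(-1, K)) = Mul(Add(-1, K), Add(-3, K)))
U = -2 (U = Add(Add(-4, 6), -4) = Add(2, -4) = -2)
Add(4605, Mul(U, Add(Mul(Function('q')(4), 3), -17))) = Add(4605, Mul(-2, Add(Mul(Add(3, Pow(4, 2), Mul(-4, 4)), 3), -17))) = Add(4605, Mul(-2, Add(Mul(Add(3, 16, -16), 3), -17))) = Add(4605, Mul(-2, Add(Mul(3, 3), -17))) = Add(4605, Mul(-2, Add(9, -17))) = Add(4605, Mul(-2, -8)) = Add(4605, 16) = 4621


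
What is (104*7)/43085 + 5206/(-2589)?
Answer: -31773674/15935295 ≈ -1.9939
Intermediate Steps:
(104*7)/43085 + 5206/(-2589) = 728*(1/43085) + 5206*(-1/2589) = 104/6155 - 5206/2589 = -31773674/15935295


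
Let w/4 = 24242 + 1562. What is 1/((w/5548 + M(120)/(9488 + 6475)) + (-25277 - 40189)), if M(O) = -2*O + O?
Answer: -7380227/483016693178 ≈ -1.5279e-5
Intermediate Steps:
M(O) = -O
w = 103216 (w = 4*(24242 + 1562) = 4*25804 = 103216)
1/((w/5548 + M(120)/(9488 + 6475)) + (-25277 - 40189)) = 1/((103216/5548 + (-1*120)/(9488 + 6475)) + (-25277 - 40189)) = 1/((103216*(1/5548) - 120/15963) - 65466) = 1/((25804/1387 - 120*1/15963) - 65466) = 1/((25804/1387 - 40/5321) - 65466) = 1/(137247604/7380227 - 65466) = 1/(-483016693178/7380227) = -7380227/483016693178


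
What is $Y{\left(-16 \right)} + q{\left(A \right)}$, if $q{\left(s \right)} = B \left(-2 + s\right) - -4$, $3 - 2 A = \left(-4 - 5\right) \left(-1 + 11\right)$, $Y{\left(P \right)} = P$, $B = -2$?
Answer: $-101$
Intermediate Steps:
$A = \frac{93}{2}$ ($A = \frac{3}{2} - \frac{\left(-4 - 5\right) \left(-1 + 11\right)}{2} = \frac{3}{2} - \frac{\left(-9\right) 10}{2} = \frac{3}{2} - -45 = \frac{3}{2} + 45 = \frac{93}{2} \approx 46.5$)
$q{\left(s \right)} = 8 - 2 s$ ($q{\left(s \right)} = - 2 \left(-2 + s\right) - -4 = \left(4 - 2 s\right) + 4 = 8 - 2 s$)
$Y{\left(-16 \right)} + q{\left(A \right)} = -16 + \left(8 - 93\right) = -16 - 85 = -101$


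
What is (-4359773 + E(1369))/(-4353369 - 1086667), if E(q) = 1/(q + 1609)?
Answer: 1854771999/2314346744 ≈ 0.80142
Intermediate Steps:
E(q) = 1/(1609 + q)
(-4359773 + E(1369))/(-4353369 - 1086667) = (-4359773 + 1/(1609 + 1369))/(-4353369 - 1086667) = (-4359773 + 1/2978)/(-5440036) = (-4359773 + 1/2978)*(-1/5440036) = -12983403993/2978*(-1/5440036) = 1854771999/2314346744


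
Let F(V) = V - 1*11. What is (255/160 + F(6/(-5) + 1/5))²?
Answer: 110889/1024 ≈ 108.29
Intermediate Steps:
F(V) = -11 + V (F(V) = V - 11 = -11 + V)
(255/160 + F(6/(-5) + 1/5))² = (255/160 + (-11 + (6/(-5) + 1/5)))² = (255*(1/160) + (-11 + (6*(-⅕) + 1*(⅕))))² = (51/32 + (-11 + (-6/5 + ⅕)))² = (51/32 + (-11 - 1))² = (51/32 - 12)² = (-333/32)² = 110889/1024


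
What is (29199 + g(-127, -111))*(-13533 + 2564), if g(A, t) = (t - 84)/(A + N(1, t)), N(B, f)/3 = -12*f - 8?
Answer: -246297838248/769 ≈ -3.2028e+8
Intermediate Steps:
N(B, f) = -24 - 36*f (N(B, f) = 3*(-12*f - 8) = 3*(-8 - 12*f) = -24 - 36*f)
g(A, t) = (-84 + t)/(-24 + A - 36*t) (g(A, t) = (t - 84)/(A + (-24 - 36*t)) = (-84 + t)/(-24 + A - 36*t))
(29199 + g(-127, -111))*(-13533 + 2564) = (29199 + (84 - 1*(-111))/(24 - 1*(-127) + 36*(-111)))*(-13533 + 2564) = (29199 + (84 + 111)/(24 + 127 - 3996))*(-10969) = (29199 + 195/(-3845))*(-10969) = (29199 - 1/3845*195)*(-10969) = (29199 - 39/769)*(-10969) = (22453992/769)*(-10969) = -246297838248/769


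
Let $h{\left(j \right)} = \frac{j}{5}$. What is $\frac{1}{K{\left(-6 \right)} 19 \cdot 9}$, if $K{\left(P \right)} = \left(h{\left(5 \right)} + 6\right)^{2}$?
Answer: $\frac{1}{8379} \approx 0.00011935$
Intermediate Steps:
$h{\left(j \right)} = \frac{j}{5}$ ($h{\left(j \right)} = j \frac{1}{5} = \frac{j}{5}$)
$K{\left(P \right)} = 49$ ($K{\left(P \right)} = \left(\frac{1}{5} \cdot 5 + 6\right)^{2} = \left(1 + 6\right)^{2} = 7^{2} = 49$)
$\frac{1}{K{\left(-6 \right)} 19 \cdot 9} = \frac{1}{49 \cdot 19 \cdot 9} = \frac{1}{931 \cdot 9} = \frac{1}{8379}$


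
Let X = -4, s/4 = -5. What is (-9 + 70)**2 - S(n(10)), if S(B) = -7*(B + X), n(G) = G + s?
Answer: 3623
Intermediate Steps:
s = -20 (s = 4*(-5) = -20)
n(G) = -20 + G (n(G) = G - 20 = -20 + G)
S(B) = 28 - 7*B (S(B) = -7*(B - 4) = -7*(-4 + B) = 28 - 7*B)
(-9 + 70)**2 - S(n(10)) = (-9 + 70)**2 - (28 - 7*(-20 + 10)) = 61**2 - (28 - 7*(-10)) = 3721 - (28 + 70) = 3721 - 1*98 = 3721 - 98 = 3623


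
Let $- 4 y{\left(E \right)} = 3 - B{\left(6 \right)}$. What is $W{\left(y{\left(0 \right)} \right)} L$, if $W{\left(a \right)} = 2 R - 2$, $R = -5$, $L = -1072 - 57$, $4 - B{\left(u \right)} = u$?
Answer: $13548$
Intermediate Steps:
$B{\left(u \right)} = 4 - u$
$L = -1129$ ($L = -1072 - 57 = -1129$)
$y{\left(E \right)} = - \frac{5}{4}$ ($y{\left(E \right)} = - \frac{3 - \left(4 - 6\right)}{4} = - \frac{3 - -2}{4} = - \frac{3 + 2}{4} = \left(- \frac{1}{4}\right) 5 = - \frac{5}{4}$)
$W{\left(a \right)} = -12$ ($W{\left(a \right)} = 2 \left(-5\right) - 2 = -10 - 2 = -12$)
$W{\left(y{\left(0 \right)} \right)} L = \left(-12\right) \left(-1129\right) = 13548$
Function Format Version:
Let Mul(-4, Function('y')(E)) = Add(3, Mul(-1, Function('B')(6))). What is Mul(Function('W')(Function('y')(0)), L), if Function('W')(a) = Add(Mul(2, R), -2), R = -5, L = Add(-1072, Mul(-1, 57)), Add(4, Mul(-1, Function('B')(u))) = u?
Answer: 13548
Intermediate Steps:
Function('B')(u) = Add(4, Mul(-1, u))
L = -1129 (L = Add(-1072, -57) = -1129)
Function('y')(E) = Rational(-5, 4) (Function('y')(E) = Mul(Rational(-1, 4), Add(3, Mul(-1, Add(4, Mul(-1, 6))))) = Mul(Rational(-1, 4), Add(3, Mul(-1, Add(4, -6)))) = Mul(Rational(-1, 4), Add(3, Mul(-1, -2))) = Mul(Rational(-1, 4), Add(3, 2)) = Mul(Rational(-1, 4), 5) = Rational(-5, 4))
Function('W')(a) = -12 (Function('W')(a) = Add(Mul(2, -5), -2) = Add(-10, -2) = -12)
Mul(Function('W')(Function('y')(0)), L) = Mul(-12, -1129) = 13548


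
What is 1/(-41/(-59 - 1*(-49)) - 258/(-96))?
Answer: 80/543 ≈ 0.14733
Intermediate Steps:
1/(-41/(-59 - 1*(-49)) - 258/(-96)) = 1/(-41/(-59 + 49) - 258*(-1/96)) = 1/(-41/(-10) + 43/16) = 1/(-41*(-1/10) + 43/16) = 1/(41/10 + 43/16) = 1/(543/80) = 80/543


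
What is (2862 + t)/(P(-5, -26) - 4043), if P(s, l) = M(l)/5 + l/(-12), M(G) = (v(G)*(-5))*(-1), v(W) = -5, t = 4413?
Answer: -1746/971 ≈ -1.7981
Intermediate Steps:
M(G) = -25 (M(G) = -5*(-5)*(-1) = 25*(-1) = -25)
P(s, l) = -5 - l/12 (P(s, l) = -25/5 + l/(-12) = -25*1/5 + l*(-1/12) = -5 - l/12)
(2862 + t)/(P(-5, -26) - 4043) = (2862 + 4413)/((-5 - 1/12*(-26)) - 4043) = 7275/((-5 + 13/6) - 4043) = 7275/(-17/6 - 4043) = 7275/(-24275/6) = 7275*(-6/24275) = -1746/971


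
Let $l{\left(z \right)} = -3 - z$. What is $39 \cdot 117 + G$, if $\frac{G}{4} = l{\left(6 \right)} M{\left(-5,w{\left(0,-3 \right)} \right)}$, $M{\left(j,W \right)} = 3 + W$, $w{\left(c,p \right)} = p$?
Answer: $4563$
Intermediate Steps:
$G = 0$ ($G = 4 \left(-3 - 6\right) \left(3 - 3\right) = 4 \left(-3 - 6\right) 0 = 4 \left(\left(-9\right) 0\right) = 4 \cdot 0 = 0$)
$39 \cdot 117 + G = 39 \cdot 117 + 0 = 4563 + 0 = 4563$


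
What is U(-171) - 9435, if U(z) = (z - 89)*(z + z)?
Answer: 79485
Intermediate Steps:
U(z) = 2*z*(-89 + z) (U(z) = (-89 + z)*(2*z) = 2*z*(-89 + z))
U(-171) - 9435 = 2*(-171)*(-89 - 171) - 9435 = 2*(-171)*(-260) - 9435 = 88920 - 9435 = 79485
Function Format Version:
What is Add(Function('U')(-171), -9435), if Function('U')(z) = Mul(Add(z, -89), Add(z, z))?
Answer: 79485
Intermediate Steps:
Function('U')(z) = Mul(2, z, Add(-89, z)) (Function('U')(z) = Mul(Add(-89, z), Mul(2, z)) = Mul(2, z, Add(-89, z)))
Add(Function('U')(-171), -9435) = Add(Mul(2, -171, Add(-89, -171)), -9435) = Add(Mul(2, -171, -260), -9435) = Add(88920, -9435) = 79485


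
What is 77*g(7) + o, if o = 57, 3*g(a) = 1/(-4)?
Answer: 607/12 ≈ 50.583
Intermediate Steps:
g(a) = -1/12 (g(a) = (1/(-4))/3 = (1*(-¼))/3 = (⅓)*(-¼) = -1/12)
77*g(7) + o = 77*(-1/12) + 57 = -77/12 + 57 = 607/12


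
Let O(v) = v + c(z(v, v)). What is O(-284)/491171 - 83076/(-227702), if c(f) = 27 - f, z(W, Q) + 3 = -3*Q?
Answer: 20276341792/55920309521 ≈ 0.36259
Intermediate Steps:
z(W, Q) = -3 - 3*Q
O(v) = 30 + 4*v (O(v) = v + (27 - (-3 - 3*v)) = v + (27 + (3 + 3*v)) = v + (30 + 3*v) = 30 + 4*v)
O(-284)/491171 - 83076/(-227702) = (30 + 4*(-284))/491171 - 83076/(-227702) = (30 - 1136)*(1/491171) - 83076*(-1/227702) = -1106*1/491171 + 41538/113851 = -1106/491171 + 41538/113851 = 20276341792/55920309521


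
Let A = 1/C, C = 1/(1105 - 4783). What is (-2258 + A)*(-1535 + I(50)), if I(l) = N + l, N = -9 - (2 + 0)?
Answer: 8880256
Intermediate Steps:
N = -11 (N = -9 - 1*2 = -9 - 2 = -11)
C = -1/3678 (C = 1/(-3678) = -1/3678 ≈ -0.00027189)
I(l) = -11 + l
A = -3678 (A = 1/(-1/3678) = -3678)
(-2258 + A)*(-1535 + I(50)) = (-2258 - 3678)*(-1535 + (-11 + 50)) = -5936*(-1535 + 39) = -5936*(-1496) = 8880256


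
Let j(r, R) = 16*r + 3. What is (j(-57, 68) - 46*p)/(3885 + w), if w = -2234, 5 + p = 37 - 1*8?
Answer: -2013/1651 ≈ -1.2193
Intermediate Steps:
p = 24 (p = -5 + (37 - 1*8) = -5 + (37 - 8) = -5 + 29 = 24)
j(r, R) = 3 + 16*r
(j(-57, 68) - 46*p)/(3885 + w) = ((3 + 16*(-57)) - 46*24)/(3885 - 2234) = ((3 - 912) - 1104)/1651 = (-909 - 1104)*(1/1651) = -2013*1/1651 = -2013/1651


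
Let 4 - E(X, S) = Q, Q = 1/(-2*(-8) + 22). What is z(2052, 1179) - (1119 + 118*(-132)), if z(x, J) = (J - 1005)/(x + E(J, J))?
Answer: 1129488651/78127 ≈ 14457.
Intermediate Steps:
Q = 1/38 (Q = 1/(16 + 22) = 1/38 ≈ 0.026316)
E(X, S) = 151/38 (E(X, S) = 4 - 1*1/38 = 4 - 1/38 = 151/38)
z(x, J) = (-1005 + J)/(151/38 + x) (z(x, J) = (J - 1005)/(x + 151/38) = (-1005 + J)/(151/38 + x))
z(2052, 1179) - (1119 + 118*(-132)) = 38*(-1005 + 1179)/(151 + 38*2052) - (1119 + 118*(-132)) = 38*174/(151 + 77976) - (1119 - 15576) = 38*174/78127 - 1*(-14457) = 38*(1/78127)*174 + 14457 = 6612/78127 + 14457 = 1129488651/78127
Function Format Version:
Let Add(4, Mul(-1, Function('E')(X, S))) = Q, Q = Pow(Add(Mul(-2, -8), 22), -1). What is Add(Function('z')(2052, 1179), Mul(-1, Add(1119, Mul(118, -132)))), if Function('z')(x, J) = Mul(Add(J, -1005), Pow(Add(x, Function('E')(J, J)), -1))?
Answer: Rational(1129488651, 78127) ≈ 14457.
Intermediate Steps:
Q = Rational(1, 38) (Q = Pow(Add(16, 22), -1) = Pow(38, -1) = Rational(1, 38) ≈ 0.026316)
Function('E')(X, S) = Rational(151, 38) (Function('E')(X, S) = Add(4, Mul(-1, Rational(1, 38))) = Add(4, Rational(-1, 38)) = Rational(151, 38))
Function('z')(x, J) = Mul(Pow(Add(Rational(151, 38), x), -1), Add(-1005, J)) (Function('z')(x, J) = Mul(Add(J, -1005), Pow(Add(x, Rational(151, 38)), -1)) = Mul(Add(-1005, J), Pow(Add(Rational(151, 38), x), -1)) = Mul(Pow(Add(Rational(151, 38), x), -1), Add(-1005, J)))
Add(Function('z')(2052, 1179), Mul(-1, Add(1119, Mul(118, -132)))) = Add(Mul(38, Pow(Add(151, Mul(38, 2052)), -1), Add(-1005, 1179)), Mul(-1, Add(1119, Mul(118, -132)))) = Add(Mul(38, Pow(Add(151, 77976), -1), 174), Mul(-1, Add(1119, -15576))) = Add(Mul(38, Pow(78127, -1), 174), Mul(-1, -14457)) = Add(Mul(38, Rational(1, 78127), 174), 14457) = Add(Rational(6612, 78127), 14457) = Rational(1129488651, 78127)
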